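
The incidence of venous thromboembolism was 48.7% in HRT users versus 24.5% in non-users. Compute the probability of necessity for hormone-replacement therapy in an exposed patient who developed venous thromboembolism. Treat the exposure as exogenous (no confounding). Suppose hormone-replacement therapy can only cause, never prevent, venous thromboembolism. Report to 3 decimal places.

p₁ = 0.487, p₀ = 0.245.
Under exogeneity and monotonicity, PN = (p₁ − p₀) / p₁.
PN = (0.487 − 0.245) / 0.487 = 0.242 / 0.487 ≈ 0.4969

PN ≈ 0.497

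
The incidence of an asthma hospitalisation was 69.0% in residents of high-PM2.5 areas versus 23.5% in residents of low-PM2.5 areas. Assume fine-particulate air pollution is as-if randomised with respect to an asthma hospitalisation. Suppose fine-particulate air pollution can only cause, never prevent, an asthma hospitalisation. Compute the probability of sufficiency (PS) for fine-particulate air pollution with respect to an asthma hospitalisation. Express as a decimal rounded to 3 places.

PS ≈ 0.595

p₁ = 0.69, p₀ = 0.235.
Under exogeneity and monotonicity, PS = (p₁ − p₀) / (1 − p₀).
PS = (0.69 − 0.235) / (1 − 0.235) = 0.455 / 0.765 ≈ 0.5948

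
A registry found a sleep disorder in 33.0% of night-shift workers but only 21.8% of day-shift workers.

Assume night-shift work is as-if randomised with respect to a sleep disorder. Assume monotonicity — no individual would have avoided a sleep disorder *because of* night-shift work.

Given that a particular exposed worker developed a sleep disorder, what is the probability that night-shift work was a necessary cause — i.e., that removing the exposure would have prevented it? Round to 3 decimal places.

p₁ = 0.33, p₀ = 0.218.
Under exogeneity and monotonicity, PN = (p₁ − p₀) / p₁.
PN = (0.33 − 0.218) / 0.33 = 0.112 / 0.33 ≈ 0.3394

PN ≈ 0.339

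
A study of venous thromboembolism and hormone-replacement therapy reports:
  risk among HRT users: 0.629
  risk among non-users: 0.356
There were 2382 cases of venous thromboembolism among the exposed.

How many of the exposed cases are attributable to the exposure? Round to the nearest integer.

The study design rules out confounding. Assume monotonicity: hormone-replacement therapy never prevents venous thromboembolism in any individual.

about 1034 cases

Let p₁ = 0.629, p₀ = 0.356.
PN = (p₁ − p₀)/p₁ = (0.629 − 0.356) / 0.629 ≈ 0.43402.
Attributable cases ≈ PN × (exposed cases) = 0.43402 × 2382 ≈ 1033.84.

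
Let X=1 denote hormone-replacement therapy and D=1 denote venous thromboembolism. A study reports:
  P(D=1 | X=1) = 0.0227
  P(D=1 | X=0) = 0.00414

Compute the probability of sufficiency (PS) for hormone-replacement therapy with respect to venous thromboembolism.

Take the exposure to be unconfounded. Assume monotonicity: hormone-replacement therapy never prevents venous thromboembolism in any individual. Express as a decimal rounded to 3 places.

Let p₁ = 0.0227, p₀ = 0.00414.
Under exogeneity and monotonicity, PS = (p₁ − p₀) / (1 − p₀).
PS = (0.0227 − 0.00414) / (1 − 0.00414) = 0.01856 / 0.99586 ≈ 0.0186

PS ≈ 0.019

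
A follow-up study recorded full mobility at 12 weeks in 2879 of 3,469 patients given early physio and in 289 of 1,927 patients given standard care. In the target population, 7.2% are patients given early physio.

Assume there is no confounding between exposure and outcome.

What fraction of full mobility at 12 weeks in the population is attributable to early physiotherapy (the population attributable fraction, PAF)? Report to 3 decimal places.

p₁ = P(outcome | exposed) = 2879/3469 = 0.82992
p₀ = P(outcome | unexposed) = 289/1927 = 0.14997
Overall risk P(Y=1) = π·p₁ + (1−π)·p₀ = 0.072×0.82992 + 0.928×0.14997 = 0.19893.
Under exogeneity, PAF = [P(Y=1) − p₀] / P(Y=1).
PAF = (0.19893 − 0.14997) / 0.19893 ≈ 0.2461

PAF ≈ 0.246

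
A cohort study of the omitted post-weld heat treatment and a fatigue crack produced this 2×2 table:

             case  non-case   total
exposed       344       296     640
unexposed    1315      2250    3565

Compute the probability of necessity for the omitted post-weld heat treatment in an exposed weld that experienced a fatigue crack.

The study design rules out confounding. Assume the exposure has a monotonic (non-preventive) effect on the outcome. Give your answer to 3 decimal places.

PN ≈ 0.314

p₁ = P(outcome | exposed) = 344/640 = 0.5375
p₀ = P(outcome | unexposed) = 1315/3565 = 0.36886
Under exogeneity and monotonicity, PN = (p₁ − p₀)/p₁.
PN = (0.5375 − 0.36886) / 0.5375 ≈ 0.3137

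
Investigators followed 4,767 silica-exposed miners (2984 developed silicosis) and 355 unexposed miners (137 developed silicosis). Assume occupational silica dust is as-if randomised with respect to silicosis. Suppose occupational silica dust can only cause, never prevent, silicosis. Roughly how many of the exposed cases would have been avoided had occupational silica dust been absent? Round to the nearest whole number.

about 1144 cases

p₁ = P(outcome | exposed) = 2984/4767 = 0.62597
p₀ = P(outcome | unexposed) = 137/355 = 0.38592
PN = (p₁ − p₀)/p₁ = (0.62597 − 0.38592) / 0.62597 ≈ 0.38349.
Attributable cases ≈ PN × (exposed cases) = 0.38349 × 2984 ≈ 1144.34.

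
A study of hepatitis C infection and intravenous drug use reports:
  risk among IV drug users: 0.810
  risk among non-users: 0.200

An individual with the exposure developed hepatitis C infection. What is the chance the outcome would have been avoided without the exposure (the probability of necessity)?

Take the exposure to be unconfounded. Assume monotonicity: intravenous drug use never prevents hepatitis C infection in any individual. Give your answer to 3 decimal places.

Let p₁ = 0.81, p₀ = 0.2.
Under exogeneity and monotonicity, PN = (p₁ − p₀) / p₁.
PN = (0.81 − 0.2) / 0.81 = 0.61 / 0.81 ≈ 0.7531

PN ≈ 0.753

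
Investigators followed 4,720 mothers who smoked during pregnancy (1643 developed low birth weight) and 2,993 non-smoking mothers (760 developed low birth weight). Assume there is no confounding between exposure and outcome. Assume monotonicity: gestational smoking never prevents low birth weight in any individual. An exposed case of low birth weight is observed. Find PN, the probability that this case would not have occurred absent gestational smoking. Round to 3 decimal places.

PN ≈ 0.271

p₁ = P(outcome | exposed) = 1643/4720 = 0.34809
p₀ = P(outcome | unexposed) = 760/2993 = 0.25393
Under exogeneity and monotonicity, PN = (p₁ − p₀) / p₁.
PN = (0.34809 − 0.25393) / 0.34809 = 0.094167 / 0.34809 ≈ 0.2705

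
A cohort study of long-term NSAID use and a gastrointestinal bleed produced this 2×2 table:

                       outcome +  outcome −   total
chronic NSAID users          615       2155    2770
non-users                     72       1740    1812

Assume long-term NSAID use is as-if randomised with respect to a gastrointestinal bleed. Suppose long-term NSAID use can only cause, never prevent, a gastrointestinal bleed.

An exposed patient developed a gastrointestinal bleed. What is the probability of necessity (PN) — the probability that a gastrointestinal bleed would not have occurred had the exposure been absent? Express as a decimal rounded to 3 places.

p₁ = P(outcome | exposed) = 615/2770 = 0.22202
p₀ = P(outcome | unexposed) = 72/1812 = 0.039735
Under exogeneity and monotonicity, PN = (p₁ − p₀)/p₁.
PN = (0.22202 − 0.039735) / 0.22202 ≈ 0.8210

PN ≈ 0.821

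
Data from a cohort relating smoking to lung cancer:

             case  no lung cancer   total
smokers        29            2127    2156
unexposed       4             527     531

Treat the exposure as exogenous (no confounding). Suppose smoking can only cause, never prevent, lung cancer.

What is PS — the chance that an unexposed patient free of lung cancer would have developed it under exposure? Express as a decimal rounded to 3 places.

PS ≈ 0.006

p₁ = P(outcome | exposed) = 29/2156 = 0.013451
p₀ = P(outcome | unexposed) = 4/531 = 0.007533
Under exogeneity and monotonicity, PS = (p₁ − p₀)/(1 − p₀).
PS = (0.013451 − 0.007533) / 0.99247 ≈ 0.0060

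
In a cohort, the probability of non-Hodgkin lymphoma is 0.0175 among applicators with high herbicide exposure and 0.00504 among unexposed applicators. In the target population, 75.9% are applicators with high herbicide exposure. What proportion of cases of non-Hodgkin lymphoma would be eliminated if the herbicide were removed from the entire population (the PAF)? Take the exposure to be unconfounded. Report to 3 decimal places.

Let p₁ = 0.0175, p₀ = 0.00504.
Overall risk P(Y=1) = π·p₁ + (1−π)·p₀ = 0.759×0.0175 + 0.241×0.00504 = 0.014497.
Under exogeneity, PAF = [P(Y=1) − p₀] / P(Y=1).
PAF = (0.014497 − 0.00504) / 0.014497 ≈ 0.6523

PAF ≈ 0.652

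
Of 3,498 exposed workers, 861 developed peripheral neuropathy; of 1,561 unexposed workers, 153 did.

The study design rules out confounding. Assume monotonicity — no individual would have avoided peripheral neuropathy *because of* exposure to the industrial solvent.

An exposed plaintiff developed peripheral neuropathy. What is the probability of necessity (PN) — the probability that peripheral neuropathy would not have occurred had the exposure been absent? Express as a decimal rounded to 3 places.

p₁ = P(outcome | exposed) = 861/3498 = 0.24614
p₀ = P(outcome | unexposed) = 153/1561 = 0.098014
Under exogeneity and monotonicity, PN = (p₁ − p₀) / p₁.
PN = (0.24614 − 0.098014) / 0.24614 = 0.14813 / 0.24614 ≈ 0.6018

PN ≈ 0.602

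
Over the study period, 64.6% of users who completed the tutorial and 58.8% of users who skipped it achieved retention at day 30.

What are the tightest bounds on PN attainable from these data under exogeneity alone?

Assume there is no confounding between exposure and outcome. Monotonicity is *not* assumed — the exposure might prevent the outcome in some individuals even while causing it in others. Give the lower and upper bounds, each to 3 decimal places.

0.090 ≤ PN ≤ 0.638

p₁ = 0.646, p₀ = 0.588.
Under exogeneity alone the bounds on PN are max{0,(p₁−p₀)/p₁} ≤ PN ≤ min{1,(1−p₀)/p₁}.
  lower = (p₁ − p₀)/p₁ = 0.058 / 0.646 ≈ 0.0898
  upper = min{1, (1 − p₀)/p₁} = 0.412 / 0.646 ≈ 0.6378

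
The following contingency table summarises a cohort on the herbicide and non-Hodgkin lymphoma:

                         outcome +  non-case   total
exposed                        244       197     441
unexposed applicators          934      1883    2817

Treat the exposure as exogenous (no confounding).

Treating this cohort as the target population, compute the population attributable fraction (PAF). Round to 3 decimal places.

PAF ≈ 0.083

p₁ = P(outcome | exposed) = 244/441 = 0.55329
p₀ = P(outcome | unexposed) = 934/2817 = 0.33156
Exposure prevalence π = 441/3258 = 0.13536; overall risk P(Y=1) = 0.36157.
Under exogeneity, PAF = [P(Y=1) − p₀]/P(Y=1).
PAF = (0.36157 − 0.33156) / 0.36157 ≈ 0.0830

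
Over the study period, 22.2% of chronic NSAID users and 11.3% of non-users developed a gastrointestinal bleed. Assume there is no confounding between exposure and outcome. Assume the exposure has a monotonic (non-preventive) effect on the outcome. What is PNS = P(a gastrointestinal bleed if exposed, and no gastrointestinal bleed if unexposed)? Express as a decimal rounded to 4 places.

PNS ≈ 0.1090

p₁ = 0.222, p₀ = 0.113.
Under exogeneity and monotonicity, PNS = p₁ − p₀.
PNS = 0.222 − 0.113 = 0.109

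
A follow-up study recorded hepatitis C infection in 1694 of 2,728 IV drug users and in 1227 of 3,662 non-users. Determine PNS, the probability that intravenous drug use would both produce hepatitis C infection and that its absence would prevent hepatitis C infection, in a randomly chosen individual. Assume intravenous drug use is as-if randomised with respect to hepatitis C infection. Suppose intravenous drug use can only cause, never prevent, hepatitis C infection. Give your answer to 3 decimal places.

p₁ = P(outcome | exposed) = 1694/2728 = 0.62097
p₀ = P(outcome | unexposed) = 1227/3662 = 0.33506
Under exogeneity and monotonicity, PNS = p₁ − p₀.
PNS = 0.62097 − 0.33506 = 0.2859

PNS ≈ 0.286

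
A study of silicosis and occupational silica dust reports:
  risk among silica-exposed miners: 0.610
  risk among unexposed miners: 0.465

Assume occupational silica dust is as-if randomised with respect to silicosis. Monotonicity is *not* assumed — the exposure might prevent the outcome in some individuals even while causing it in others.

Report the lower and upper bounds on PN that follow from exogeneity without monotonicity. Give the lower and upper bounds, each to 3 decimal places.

Let p₁ = 0.61, p₀ = 0.465.
Under exogeneity alone the bounds on PN are max{0,(p₁−p₀)/p₁} ≤ PN ≤ min{1,(1−p₀)/p₁}.
  lower = (p₁ − p₀)/p₁ = 0.145 / 0.61 ≈ 0.2377
  upper = min{1, (1 − p₀)/p₁} = 0.535 / 0.61 ≈ 0.8770

0.238 ≤ PN ≤ 0.877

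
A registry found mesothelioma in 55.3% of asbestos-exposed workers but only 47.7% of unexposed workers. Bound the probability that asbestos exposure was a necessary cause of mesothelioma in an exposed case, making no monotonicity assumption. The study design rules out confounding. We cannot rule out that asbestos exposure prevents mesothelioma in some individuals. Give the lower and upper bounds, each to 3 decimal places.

p₁ = 0.553, p₀ = 0.477.
Under exogeneity alone the bounds on PN are max{0,(p₁−p₀)/p₁} ≤ PN ≤ min{1,(1−p₀)/p₁}.
  lower = (p₁ − p₀)/p₁ = 0.076 / 0.553 ≈ 0.1374
  upper = min{1, (1 − p₀)/p₁} = 0.523 / 0.553 ≈ 0.9458

0.137 ≤ PN ≤ 0.946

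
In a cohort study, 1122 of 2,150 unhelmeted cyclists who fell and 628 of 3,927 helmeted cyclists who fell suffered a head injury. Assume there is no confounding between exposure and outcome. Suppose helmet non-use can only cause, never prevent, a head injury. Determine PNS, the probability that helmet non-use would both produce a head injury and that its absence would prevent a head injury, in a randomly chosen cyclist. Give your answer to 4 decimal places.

p₁ = P(outcome | exposed) = 1122/2150 = 0.52186
p₀ = P(outcome | unexposed) = 628/3927 = 0.15992
Under exogeneity and monotonicity, PNS = p₁ − p₀.
PNS = 0.52186 − 0.15992 = 0.36194

PNS ≈ 0.3619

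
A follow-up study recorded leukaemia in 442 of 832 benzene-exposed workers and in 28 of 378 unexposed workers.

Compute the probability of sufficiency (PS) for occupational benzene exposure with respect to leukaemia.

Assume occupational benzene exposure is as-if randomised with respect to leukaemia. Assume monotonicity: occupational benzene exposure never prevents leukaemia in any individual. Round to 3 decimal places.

p₁ = P(outcome | exposed) = 442/832 = 0.53125
p₀ = P(outcome | unexposed) = 28/378 = 0.074074
Under exogeneity and monotonicity, PS = (p₁ − p₀) / (1 − p₀).
PS = (0.53125 − 0.074074) / (1 − 0.074074) = 0.45718 / 0.92593 ≈ 0.4938

PS ≈ 0.494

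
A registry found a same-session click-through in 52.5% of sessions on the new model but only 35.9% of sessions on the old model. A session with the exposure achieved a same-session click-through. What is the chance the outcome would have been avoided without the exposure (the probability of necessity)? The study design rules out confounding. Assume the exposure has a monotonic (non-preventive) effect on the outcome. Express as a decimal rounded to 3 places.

p₁ = 0.525, p₀ = 0.359.
Under exogeneity and monotonicity, PN = (p₁ − p₀) / p₁.
PN = (0.525 − 0.359) / 0.525 = 0.166 / 0.525 ≈ 0.3162

PN ≈ 0.316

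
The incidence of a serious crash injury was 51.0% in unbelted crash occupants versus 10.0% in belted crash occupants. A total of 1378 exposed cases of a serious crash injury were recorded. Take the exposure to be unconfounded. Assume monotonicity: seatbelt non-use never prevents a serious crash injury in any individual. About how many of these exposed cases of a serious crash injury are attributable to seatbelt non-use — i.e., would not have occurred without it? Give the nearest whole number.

about 1108 cases

p₁ = 0.51, p₀ = 0.1.
PN = (p₁ − p₀)/p₁ = (0.51 − 0.1) / 0.51 ≈ 0.80392.
Attributable cases ≈ PN × (exposed cases) = 0.80392 × 1378 ≈ 1107.80.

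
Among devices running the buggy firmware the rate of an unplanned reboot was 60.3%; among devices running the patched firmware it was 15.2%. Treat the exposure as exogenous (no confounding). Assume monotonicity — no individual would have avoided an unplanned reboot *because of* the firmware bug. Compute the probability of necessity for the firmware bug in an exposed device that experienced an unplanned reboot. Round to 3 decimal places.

PN ≈ 0.748

p₁ = 0.603, p₀ = 0.152.
Under exogeneity and monotonicity, PN = (p₁ − p₀) / p₁.
PN = (0.603 − 0.152) / 0.603 = 0.451 / 0.603 ≈ 0.7479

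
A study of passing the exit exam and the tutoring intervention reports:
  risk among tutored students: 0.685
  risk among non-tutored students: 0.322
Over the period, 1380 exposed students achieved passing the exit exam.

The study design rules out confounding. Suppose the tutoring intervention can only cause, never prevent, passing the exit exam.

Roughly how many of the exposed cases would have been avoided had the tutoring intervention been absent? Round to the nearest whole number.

about 731 cases

Let p₁ = 0.685, p₀ = 0.322.
PN = (p₁ − p₀)/p₁ = (0.685 − 0.322) / 0.685 ≈ 0.52993.
Attributable cases ≈ PN × (exposed cases) = 0.52993 × 1380 ≈ 731.30.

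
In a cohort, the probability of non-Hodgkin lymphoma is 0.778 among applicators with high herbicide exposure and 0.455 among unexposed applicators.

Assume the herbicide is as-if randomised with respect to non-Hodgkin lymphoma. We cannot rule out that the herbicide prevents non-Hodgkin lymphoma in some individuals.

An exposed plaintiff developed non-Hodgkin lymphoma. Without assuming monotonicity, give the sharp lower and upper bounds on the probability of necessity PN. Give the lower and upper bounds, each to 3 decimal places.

0.415 ≤ PN ≤ 0.701

Let p₁ = 0.778, p₀ = 0.455.
Under exogeneity alone the bounds on PN are max{0,(p₁−p₀)/p₁} ≤ PN ≤ min{1,(1−p₀)/p₁}.
  lower = (p₁ − p₀)/p₁ = 0.323 / 0.778 ≈ 0.4152
  upper = min{1, (1 − p₀)/p₁} = 0.545 / 0.778 ≈ 0.7005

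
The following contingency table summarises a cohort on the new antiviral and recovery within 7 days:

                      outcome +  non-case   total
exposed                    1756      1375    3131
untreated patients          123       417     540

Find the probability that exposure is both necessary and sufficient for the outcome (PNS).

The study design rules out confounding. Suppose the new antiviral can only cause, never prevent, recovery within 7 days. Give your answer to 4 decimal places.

p₁ = P(outcome | exposed) = 1756/3131 = 0.56084
p₀ = P(outcome | unexposed) = 123/540 = 0.22778
Under exogeneity and monotonicity, PNS = p₁ − p₀.
PNS = 0.56084 − 0.22778 = 0.33307

PNS ≈ 0.3331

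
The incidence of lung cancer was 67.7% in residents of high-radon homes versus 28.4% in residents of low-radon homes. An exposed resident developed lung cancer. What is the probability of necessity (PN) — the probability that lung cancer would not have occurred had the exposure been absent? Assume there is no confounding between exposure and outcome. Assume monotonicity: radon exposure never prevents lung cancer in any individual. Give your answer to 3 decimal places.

p₁ = 0.677, p₀ = 0.284.
Under exogeneity and monotonicity, PN = (p₁ − p₀) / p₁.
PN = (0.677 − 0.284) / 0.677 = 0.393 / 0.677 ≈ 0.5805

PN ≈ 0.581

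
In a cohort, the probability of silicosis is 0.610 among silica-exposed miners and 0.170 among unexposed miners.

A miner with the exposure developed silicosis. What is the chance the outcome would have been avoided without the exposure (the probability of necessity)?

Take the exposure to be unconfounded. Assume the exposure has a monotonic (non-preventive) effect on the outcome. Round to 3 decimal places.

Let p₁ = 0.61, p₀ = 0.17.
Under exogeneity and monotonicity, PN = (p₁ − p₀) / p₁.
PN = (0.61 − 0.17) / 0.61 = 0.44 / 0.61 ≈ 0.7213

PN ≈ 0.721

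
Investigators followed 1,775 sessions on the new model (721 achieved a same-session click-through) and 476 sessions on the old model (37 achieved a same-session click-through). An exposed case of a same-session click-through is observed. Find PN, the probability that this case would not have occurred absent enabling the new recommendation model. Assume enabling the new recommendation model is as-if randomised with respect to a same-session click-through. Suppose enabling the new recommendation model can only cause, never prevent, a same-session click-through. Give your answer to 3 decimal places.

PN ≈ 0.809

p₁ = P(outcome | exposed) = 721/1775 = 0.4062
p₀ = P(outcome | unexposed) = 37/476 = 0.077731
Under exogeneity and monotonicity, PN = (p₁ − p₀) / p₁.
PN = (0.4062 − 0.077731) / 0.4062 = 0.32847 / 0.4062 ≈ 0.8086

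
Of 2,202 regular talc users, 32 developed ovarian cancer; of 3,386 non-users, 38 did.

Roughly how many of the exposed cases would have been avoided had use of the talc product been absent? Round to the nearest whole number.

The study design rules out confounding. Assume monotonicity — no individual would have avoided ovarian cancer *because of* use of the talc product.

about 7 cases

p₁ = P(outcome | exposed) = 32/2202 = 0.014532
p₀ = P(outcome | unexposed) = 38/3386 = 0.011223
PN = (p₁ − p₀)/p₁ = (0.014532 − 0.011223) / 0.014532 ≈ 0.22774.
Attributable cases ≈ PN × (exposed cases) = 0.22774 × 32 ≈ 7.29.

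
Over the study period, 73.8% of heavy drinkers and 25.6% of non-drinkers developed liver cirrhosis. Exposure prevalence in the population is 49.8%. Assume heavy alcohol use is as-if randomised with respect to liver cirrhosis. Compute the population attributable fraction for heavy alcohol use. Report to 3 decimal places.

p₁ = 0.738, p₀ = 0.256.
Overall risk P(Y=1) = π·p₁ + (1−π)·p₀ = 0.498×0.738 + 0.502×0.256 = 0.49604.
Under exogeneity, PAF = [P(Y=1) − p₀] / P(Y=1).
PAF = (0.49604 − 0.256) / 0.49604 ≈ 0.4839

PAF ≈ 0.484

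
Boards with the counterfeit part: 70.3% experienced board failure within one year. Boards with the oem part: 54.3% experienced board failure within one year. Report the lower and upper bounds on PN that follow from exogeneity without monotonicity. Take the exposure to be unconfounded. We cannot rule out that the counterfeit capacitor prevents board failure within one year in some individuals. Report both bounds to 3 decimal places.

p₁ = 0.703, p₀ = 0.543.
Under exogeneity alone the bounds on PN are max{0,(p₁−p₀)/p₁} ≤ PN ≤ min{1,(1−p₀)/p₁}.
  lower = (p₁ − p₀)/p₁ = 0.16 / 0.703 ≈ 0.2276
  upper = min{1, (1 − p₀)/p₁} = 0.457 / 0.703 ≈ 0.6501

0.228 ≤ PN ≤ 0.650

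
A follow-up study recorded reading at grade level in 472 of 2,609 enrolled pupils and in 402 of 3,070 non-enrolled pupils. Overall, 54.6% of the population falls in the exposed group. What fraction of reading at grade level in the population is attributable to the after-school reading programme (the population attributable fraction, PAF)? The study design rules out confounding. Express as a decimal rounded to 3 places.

p₁ = P(outcome | exposed) = 472/2609 = 0.18091
p₀ = P(outcome | unexposed) = 402/3070 = 0.13094
Overall risk P(Y=1) = π·p₁ + (1−π)·p₀ = 0.546×0.18091 + 0.454×0.13094 = 0.15823.
Under exogeneity, PAF = [P(Y=1) − p₀] / P(Y=1).
PAF = (0.15823 − 0.13094) / 0.15823 ≈ 0.1724

PAF ≈ 0.172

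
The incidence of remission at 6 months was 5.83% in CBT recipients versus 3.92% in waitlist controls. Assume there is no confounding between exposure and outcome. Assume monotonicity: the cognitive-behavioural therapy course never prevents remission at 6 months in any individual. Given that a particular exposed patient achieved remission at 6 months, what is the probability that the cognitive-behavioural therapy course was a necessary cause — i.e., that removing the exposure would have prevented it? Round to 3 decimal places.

p₁ = 0.0583, p₀ = 0.0392.
Under exogeneity and monotonicity, PN = (p₁ − p₀) / p₁.
PN = (0.0583 − 0.0392) / 0.0583 = 0.0191 / 0.0583 ≈ 0.3276

PN ≈ 0.328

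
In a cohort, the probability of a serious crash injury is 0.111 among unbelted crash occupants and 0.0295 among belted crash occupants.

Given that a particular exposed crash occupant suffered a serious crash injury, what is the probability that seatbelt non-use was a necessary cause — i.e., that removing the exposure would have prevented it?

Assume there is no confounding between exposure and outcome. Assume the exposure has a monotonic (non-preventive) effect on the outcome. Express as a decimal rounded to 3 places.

Let p₁ = 0.111, p₀ = 0.0295.
Under exogeneity and monotonicity, PN = (p₁ − p₀) / p₁.
PN = (0.111 − 0.0295) / 0.111 = 0.0815 / 0.111 ≈ 0.7342

PN ≈ 0.734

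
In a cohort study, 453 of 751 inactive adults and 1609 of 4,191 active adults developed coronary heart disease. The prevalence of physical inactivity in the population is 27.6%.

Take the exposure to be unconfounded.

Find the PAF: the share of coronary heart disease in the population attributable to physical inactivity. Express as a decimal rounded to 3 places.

PAF ≈ 0.136

p₁ = P(outcome | exposed) = 453/751 = 0.6032
p₀ = P(outcome | unexposed) = 1609/4191 = 0.38392
Overall risk P(Y=1) = π·p₁ + (1−π)·p₀ = 0.276×0.6032 + 0.724×0.38392 = 0.44444.
Under exogeneity, PAF = [P(Y=1) − p₀] / P(Y=1).
PAF = (0.44444 − 0.38392) / 0.44444 ≈ 0.1362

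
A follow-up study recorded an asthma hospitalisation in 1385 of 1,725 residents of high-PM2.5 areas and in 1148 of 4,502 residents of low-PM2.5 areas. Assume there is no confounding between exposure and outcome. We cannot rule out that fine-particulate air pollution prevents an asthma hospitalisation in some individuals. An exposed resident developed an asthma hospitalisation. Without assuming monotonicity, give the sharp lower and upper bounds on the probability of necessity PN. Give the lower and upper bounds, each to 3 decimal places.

p₁ = P(outcome | exposed) = 1385/1725 = 0.8029
p₀ = P(outcome | unexposed) = 1148/4502 = 0.255
Under exogeneity alone the bounds on PN are max{0,(p₁−p₀)/p₁} ≤ PN ≤ min{1,(1−p₀)/p₁}.
  lower = (p₁ − p₀)/p₁ = 0.5479 / 0.8029 ≈ 0.6824
  upper = min{1, (1 − p₀)/p₁} = 0.745 / 0.8029 ≈ 0.9279

0.682 ≤ PN ≤ 0.928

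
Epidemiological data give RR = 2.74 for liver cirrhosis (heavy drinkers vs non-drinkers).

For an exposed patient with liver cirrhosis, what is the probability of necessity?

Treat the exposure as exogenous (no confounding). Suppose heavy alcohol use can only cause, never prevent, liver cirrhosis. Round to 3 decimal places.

Under exogeneity and monotonicity, PN = (RR − 1) / RR = 1 − 1/RR.
PN = (2.74 − 1) / 2.74 = 1.74 / 2.74 ≈ 0.6350

PN ≈ 0.635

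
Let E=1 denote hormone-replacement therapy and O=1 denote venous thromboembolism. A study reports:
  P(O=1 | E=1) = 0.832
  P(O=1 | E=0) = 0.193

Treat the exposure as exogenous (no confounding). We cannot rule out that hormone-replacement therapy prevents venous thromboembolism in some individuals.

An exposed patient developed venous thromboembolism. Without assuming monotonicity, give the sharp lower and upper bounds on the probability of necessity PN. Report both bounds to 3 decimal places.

Let p₁ = 0.832, p₀ = 0.193.
Under exogeneity alone the bounds on PN are max{0,(p₁−p₀)/p₁} ≤ PN ≤ min{1,(1−p₀)/p₁}.
  lower = (p₁ − p₀)/p₁ = 0.639 / 0.832 ≈ 0.7680
  upper = min{1, (1 − p₀)/p₁} = 0.807 / 0.832 ≈ 0.9700

0.768 ≤ PN ≤ 0.970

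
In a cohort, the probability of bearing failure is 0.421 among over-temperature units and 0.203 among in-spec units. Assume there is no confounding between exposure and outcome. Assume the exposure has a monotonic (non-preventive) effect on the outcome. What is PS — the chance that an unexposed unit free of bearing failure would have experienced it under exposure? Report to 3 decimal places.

Let p₁ = 0.421, p₀ = 0.203.
Under exogeneity and monotonicity, PS = (p₁ − p₀) / (1 − p₀).
PS = (0.421 − 0.203) / (1 − 0.203) = 0.218 / 0.797 ≈ 0.2735

PS ≈ 0.274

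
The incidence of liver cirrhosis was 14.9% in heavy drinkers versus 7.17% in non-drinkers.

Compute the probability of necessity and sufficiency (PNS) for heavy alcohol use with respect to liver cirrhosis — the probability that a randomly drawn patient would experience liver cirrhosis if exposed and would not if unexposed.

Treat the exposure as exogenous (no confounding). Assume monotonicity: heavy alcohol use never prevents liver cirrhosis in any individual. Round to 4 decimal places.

p₁ = 0.149, p₀ = 0.0717.
Under exogeneity and monotonicity, PNS = p₁ − p₀.
PNS = 0.149 − 0.0717 = 0.0773

PNS ≈ 0.0773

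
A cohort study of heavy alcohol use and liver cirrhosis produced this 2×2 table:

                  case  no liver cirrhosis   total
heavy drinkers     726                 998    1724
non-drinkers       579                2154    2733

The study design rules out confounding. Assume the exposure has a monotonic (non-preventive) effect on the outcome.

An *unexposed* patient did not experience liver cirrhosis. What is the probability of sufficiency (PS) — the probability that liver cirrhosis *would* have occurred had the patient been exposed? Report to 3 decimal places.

PS ≈ 0.266

p₁ = P(outcome | exposed) = 726/1724 = 0.42111
p₀ = P(outcome | unexposed) = 579/2733 = 0.21186
Under exogeneity and monotonicity, PS = (p₁ − p₀) / (1 − p₀).
PS = (0.42111 − 0.21186) / (1 − 0.21186) = 0.20926 / 0.78814 ≈ 0.2655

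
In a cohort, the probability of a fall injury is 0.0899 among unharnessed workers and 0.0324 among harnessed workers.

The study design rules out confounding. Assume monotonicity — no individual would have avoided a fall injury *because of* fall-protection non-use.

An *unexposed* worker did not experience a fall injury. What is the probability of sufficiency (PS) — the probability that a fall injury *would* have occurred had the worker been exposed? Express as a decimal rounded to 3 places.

Let p₁ = 0.0899, p₀ = 0.0324.
Under exogeneity and monotonicity, PS = (p₁ − p₀) / (1 − p₀).
PS = (0.0899 − 0.0324) / (1 − 0.0324) = 0.0575 / 0.9676 ≈ 0.0594

PS ≈ 0.059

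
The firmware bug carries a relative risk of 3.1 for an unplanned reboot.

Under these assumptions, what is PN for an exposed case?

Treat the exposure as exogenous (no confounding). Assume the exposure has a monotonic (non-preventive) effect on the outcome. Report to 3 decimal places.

PN ≈ 0.677

Under exogeneity and monotonicity, PN = (RR − 1) / RR = 1 − 1/RR.
PN = (3.1 − 1) / 3.1 = 2.1 / 3.1 ≈ 0.6774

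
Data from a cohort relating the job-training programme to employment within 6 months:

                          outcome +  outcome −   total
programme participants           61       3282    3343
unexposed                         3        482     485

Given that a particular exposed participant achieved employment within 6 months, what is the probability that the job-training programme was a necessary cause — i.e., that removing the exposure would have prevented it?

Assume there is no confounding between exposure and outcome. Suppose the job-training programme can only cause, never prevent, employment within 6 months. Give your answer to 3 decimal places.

PN ≈ 0.661

p₁ = P(outcome | exposed) = 61/3343 = 0.018247
p₀ = P(outcome | unexposed) = 3/485 = 0.0061856
Under exogeneity and monotonicity, PN = (p₁ − p₀)/p₁.
PN = (0.018247 − 0.0061856) / 0.018247 ≈ 0.6610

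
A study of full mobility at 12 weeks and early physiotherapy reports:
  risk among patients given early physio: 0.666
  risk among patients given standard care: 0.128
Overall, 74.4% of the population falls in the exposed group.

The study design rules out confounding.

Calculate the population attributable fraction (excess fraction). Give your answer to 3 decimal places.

Let p₁ = 0.666, p₀ = 0.128.
Overall risk P(Y=1) = π·p₁ + (1−π)·p₀ = 0.744×0.666 + 0.256×0.128 = 0.52827.
Under exogeneity, PAF = [P(Y=1) − p₀] / P(Y=1).
PAF = (0.52827 − 0.128) / 0.52827 ≈ 0.7577

PAF ≈ 0.758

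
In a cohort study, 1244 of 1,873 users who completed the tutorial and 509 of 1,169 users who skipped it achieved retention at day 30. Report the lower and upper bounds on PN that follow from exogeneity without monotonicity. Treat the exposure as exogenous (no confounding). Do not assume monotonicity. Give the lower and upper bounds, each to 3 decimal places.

p₁ = P(outcome | exposed) = 1244/1873 = 0.66418
p₀ = P(outcome | unexposed) = 509/1169 = 0.43541
Under exogeneity alone the bounds on PN are max{0,(p₁−p₀)/p₁} ≤ PN ≤ min{1,(1−p₀)/p₁}.
  lower = (p₁ − p₀)/p₁ = 0.22876 / 0.66418 ≈ 0.3444
  upper = min{1, (1 − p₀)/p₁} = 0.56459 / 0.66418 ≈ 0.8501

0.344 ≤ PN ≤ 0.850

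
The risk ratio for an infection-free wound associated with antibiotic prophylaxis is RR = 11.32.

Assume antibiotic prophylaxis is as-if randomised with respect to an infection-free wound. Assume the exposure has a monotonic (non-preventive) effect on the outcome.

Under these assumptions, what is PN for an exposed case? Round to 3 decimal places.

PN ≈ 0.912

Under exogeneity and monotonicity, PN = (RR − 1) / RR = 1 − 1/RR.
PN = (11.32 − 1) / 11.32 = 10.32 / 11.32 ≈ 0.9117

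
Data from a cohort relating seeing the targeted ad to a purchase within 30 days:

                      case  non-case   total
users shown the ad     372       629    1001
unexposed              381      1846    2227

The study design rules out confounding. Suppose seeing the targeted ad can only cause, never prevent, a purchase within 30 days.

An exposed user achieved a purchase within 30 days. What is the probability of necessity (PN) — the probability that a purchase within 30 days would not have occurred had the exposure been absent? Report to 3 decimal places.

p₁ = P(outcome | exposed) = 372/1001 = 0.37163
p₀ = P(outcome | unexposed) = 381/2227 = 0.17108
Under exogeneity and monotonicity, PN = (p₁ − p₀)/p₁.
PN = (0.37163 − 0.17108) / 0.37163 ≈ 0.5396

PN ≈ 0.540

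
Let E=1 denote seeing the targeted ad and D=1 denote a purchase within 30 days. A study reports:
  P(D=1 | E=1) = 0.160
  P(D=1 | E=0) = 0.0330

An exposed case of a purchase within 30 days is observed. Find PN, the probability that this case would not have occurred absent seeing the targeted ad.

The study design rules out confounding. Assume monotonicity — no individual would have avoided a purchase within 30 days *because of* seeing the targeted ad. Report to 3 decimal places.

Let p₁ = 0.16, p₀ = 0.033.
Under exogeneity and monotonicity, PN = (p₁ − p₀) / p₁.
PN = (0.16 − 0.033) / 0.16 = 0.127 / 0.16 ≈ 0.7937

PN ≈ 0.794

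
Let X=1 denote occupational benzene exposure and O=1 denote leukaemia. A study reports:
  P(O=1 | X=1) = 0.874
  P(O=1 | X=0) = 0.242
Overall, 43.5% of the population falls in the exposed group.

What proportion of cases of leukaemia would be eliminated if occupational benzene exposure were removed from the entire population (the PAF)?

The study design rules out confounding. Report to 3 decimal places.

PAF ≈ 0.532

Let p₁ = 0.874, p₀ = 0.242.
Overall risk P(Y=1) = π·p₁ + (1−π)·p₀ = 0.435×0.874 + 0.565×0.242 = 0.51692.
Under exogeneity, PAF = [P(Y=1) − p₀] / P(Y=1).
PAF = (0.51692 − 0.242) / 0.51692 ≈ 0.5318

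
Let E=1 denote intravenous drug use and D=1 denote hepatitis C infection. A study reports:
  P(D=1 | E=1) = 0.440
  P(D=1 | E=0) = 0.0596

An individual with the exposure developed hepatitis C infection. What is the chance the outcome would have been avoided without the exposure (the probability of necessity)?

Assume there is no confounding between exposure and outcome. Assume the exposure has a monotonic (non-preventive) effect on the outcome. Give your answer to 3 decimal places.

Let p₁ = 0.44, p₀ = 0.0596.
Under exogeneity and monotonicity, PN = (p₁ − p₀) / p₁.
PN = (0.44 − 0.0596) / 0.44 = 0.3804 / 0.44 ≈ 0.8645

PN ≈ 0.865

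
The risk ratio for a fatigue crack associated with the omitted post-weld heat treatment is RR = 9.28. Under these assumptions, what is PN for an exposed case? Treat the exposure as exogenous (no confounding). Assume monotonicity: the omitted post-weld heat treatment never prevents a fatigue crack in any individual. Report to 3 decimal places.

PN ≈ 0.892

Under exogeneity and monotonicity, PN = (RR − 1) / RR = 1 − 1/RR.
PN = (9.28 − 1) / 9.28 = 8.28 / 9.28 ≈ 0.8922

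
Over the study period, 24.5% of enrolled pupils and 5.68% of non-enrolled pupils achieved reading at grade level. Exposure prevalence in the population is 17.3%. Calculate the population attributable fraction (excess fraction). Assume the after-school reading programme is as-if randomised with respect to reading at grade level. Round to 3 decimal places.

PAF ≈ 0.364

p₁ = 0.245, p₀ = 0.0568.
Overall risk P(Y=1) = π·p₁ + (1−π)·p₀ = 0.173×0.245 + 0.827×0.0568 = 0.089359.
Under exogeneity, PAF = [P(Y=1) − p₀] / P(Y=1).
PAF = (0.089359 − 0.0568) / 0.089359 ≈ 0.3644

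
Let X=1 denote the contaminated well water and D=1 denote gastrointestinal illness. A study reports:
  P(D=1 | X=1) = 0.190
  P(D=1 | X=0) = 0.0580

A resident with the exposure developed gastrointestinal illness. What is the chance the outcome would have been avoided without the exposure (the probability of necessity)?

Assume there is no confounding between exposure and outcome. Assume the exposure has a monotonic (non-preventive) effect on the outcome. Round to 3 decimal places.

Let p₁ = 0.19, p₀ = 0.058.
Under exogeneity and monotonicity, PN = (p₁ − p₀) / p₁.
PN = (0.19 − 0.058) / 0.19 = 0.132 / 0.19 ≈ 0.6947

PN ≈ 0.695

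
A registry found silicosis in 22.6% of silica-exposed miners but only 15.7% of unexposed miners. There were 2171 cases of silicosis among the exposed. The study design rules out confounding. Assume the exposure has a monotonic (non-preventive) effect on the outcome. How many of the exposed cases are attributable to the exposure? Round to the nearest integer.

p₁ = 0.226, p₀ = 0.157.
PN = (p₁ − p₀)/p₁ = (0.226 − 0.157) / 0.226 ≈ 0.30531.
Attributable cases ≈ PN × (exposed cases) = 0.30531 × 2171 ≈ 662.83.

about 663 cases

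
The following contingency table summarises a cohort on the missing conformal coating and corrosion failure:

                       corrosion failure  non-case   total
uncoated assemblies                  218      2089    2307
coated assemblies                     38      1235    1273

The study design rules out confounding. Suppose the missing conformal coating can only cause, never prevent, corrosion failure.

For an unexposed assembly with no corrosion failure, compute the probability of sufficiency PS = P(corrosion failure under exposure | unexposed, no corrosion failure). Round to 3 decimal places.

PS ≈ 0.067

p₁ = P(outcome | exposed) = 218/2307 = 0.094495
p₀ = P(outcome | unexposed) = 38/1273 = 0.029851
Under exogeneity and monotonicity, PS = (p₁ − p₀) / (1 − p₀).
PS = (0.094495 − 0.029851) / (1 − 0.029851) = 0.064644 / 0.97015 ≈ 0.0666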